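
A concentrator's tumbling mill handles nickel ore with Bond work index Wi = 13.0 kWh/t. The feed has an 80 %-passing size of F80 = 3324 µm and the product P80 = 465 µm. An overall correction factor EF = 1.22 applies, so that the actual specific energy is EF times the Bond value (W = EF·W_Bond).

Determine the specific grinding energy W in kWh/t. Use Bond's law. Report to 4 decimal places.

W = 4.6040 kWh/t

Bond:  W = 10 Wi (1/√P − 1/√F)
1/√465 = 0.046374;  1/√3324 = 0.017345
W = 10·13.0·(0.046374 − 0.017345) = 3.7738 kWh/t
Corrected W = EF·W_Bond = 1.22·3.7738 = 4.6040 kWh/t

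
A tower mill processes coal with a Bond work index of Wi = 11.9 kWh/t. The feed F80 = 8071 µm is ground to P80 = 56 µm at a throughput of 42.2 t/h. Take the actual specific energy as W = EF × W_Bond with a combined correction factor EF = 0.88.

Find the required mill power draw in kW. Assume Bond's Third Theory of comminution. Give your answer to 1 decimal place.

P = 541.3 kW

Bond: W = 10·Wi·(1/√P80 − 1/√F80)
W = 10·11.9·(1/√56 − 1/√8071) = 10·11.9·(0.122500) = 14.5774 kWh/t
Apply correction: 14.5774 × 0.88 = 12.8282 kWh/t
Power = W × throughput = 12.8282 kWh/t × 42.2 t/h = 541.3 kW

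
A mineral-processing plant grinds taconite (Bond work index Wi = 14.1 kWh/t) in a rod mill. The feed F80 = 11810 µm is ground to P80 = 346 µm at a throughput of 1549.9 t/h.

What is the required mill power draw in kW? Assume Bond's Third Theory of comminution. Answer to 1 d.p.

P = 9737.6 kW

W_Bond = 10·Wi·(1/√P₈₀ − 1/√F₈₀)
W = 10·14.1·(1/√346 − 1/√11810) = 10·14.1·(0.044558) = 6.2827 kWh/t
Power = W × throughput = 6.2827 kWh/t × 1549.9 t/h = 9737.6 kW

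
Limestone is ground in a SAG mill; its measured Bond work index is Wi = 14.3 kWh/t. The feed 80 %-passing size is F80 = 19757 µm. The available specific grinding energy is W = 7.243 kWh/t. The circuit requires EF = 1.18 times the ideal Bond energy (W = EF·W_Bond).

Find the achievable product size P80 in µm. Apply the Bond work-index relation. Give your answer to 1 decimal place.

Bond: W = 10·Wi·(1/√P80 − 1/√F80)
W_Bond = W / EF = 7.243 / 1.18 = 6.1381 kWh/t
⇒ 1/√P80 = W_Bond/(10·Wi) + 1/√F80
  = 6.1381/(10·14.3) + 1/√19757 = 0.042924 + 0.007114 = 0.050038
P80 = (1/0.050038)² = 19.9846² = 399.39 µm

P80 = 399.4 µm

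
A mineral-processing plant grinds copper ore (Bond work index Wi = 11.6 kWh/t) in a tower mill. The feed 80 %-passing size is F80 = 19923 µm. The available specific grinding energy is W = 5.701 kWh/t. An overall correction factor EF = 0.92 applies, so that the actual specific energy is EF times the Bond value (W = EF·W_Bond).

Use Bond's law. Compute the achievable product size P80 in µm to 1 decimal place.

W = 10 Wi / √P80 − 10 Wi / √F80
W_Bond = W / EF = 5.701 / 0.92 = 6.1967 kWh/t
P80^-0.5 = F80^-0.5 + W_Bond/(10 Wi)
  = 6.1967/(10·11.6) + 1/√19923 = 0.053420 + 0.007085 = 0.060505
P80 = (1/0.060505)² = 16.5276² = 273.16 µm

P80 = 273.2 µm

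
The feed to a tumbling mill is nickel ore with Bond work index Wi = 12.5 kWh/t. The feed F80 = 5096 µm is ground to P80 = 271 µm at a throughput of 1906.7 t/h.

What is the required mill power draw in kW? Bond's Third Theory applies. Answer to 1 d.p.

W_Bond = 10·Wi·(1/√P₈₀ − 1/√F₈₀)
W = 10·12.5·(1/√271 − 1/√5096) = 10·12.5·(0.046737) = 5.8422 kWh/t
P_mill = W·ṁ = 5.8422·1906.7 = 11139.3 kW

P = 11139.3 kW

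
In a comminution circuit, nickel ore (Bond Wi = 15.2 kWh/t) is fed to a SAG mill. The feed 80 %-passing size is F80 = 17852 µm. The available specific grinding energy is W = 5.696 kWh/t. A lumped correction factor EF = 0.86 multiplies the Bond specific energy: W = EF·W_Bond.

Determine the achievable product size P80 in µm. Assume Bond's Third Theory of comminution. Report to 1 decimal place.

P80 = 383.6 µm

Bond:  W = 10 Wi (1/√P − 1/√F)
W_Bond = W / EF = 5.696 / 0.86 = 6.6233 kWh/t
⇒ 1/√P80 = W_Bond/(10·Wi) + 1/√F80
  = 6.6233/(10·15.2) + 1/√17852 = 0.043574 + 0.007484 = 0.051058
P80 = (1/0.051058)² = 19.5854² = 383.59 µm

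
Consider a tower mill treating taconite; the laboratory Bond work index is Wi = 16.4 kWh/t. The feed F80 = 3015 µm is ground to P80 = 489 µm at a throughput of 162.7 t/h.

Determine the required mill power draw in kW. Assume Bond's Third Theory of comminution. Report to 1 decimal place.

W = 10·Wi·(P80^(-½) − F80^(-½))
W = 10·16.4·(1/√489 − 1/√3015) = 10·16.4·(0.027010) = 4.4296 kWh/t
P_mill = W·ṁ = 4.4296·162.7 = 720.7 kW

P = 720.7 kW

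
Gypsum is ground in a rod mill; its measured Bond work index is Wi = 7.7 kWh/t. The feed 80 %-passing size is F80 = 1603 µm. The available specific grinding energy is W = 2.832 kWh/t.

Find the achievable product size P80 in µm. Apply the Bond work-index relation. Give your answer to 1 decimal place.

P80 = 262.2 µm

Bond: W = 10·Wi·(1/√P80 − 1/√F80)
⇒ 1/√P80 = W/(10·Wi) + 1/√F80
  = 2.8320/(10·7.7) + 1/√1603 = 0.036779 + 0.024977 = 0.061756
P80 = (1/0.061756)² = 16.1928² = 262.21 µm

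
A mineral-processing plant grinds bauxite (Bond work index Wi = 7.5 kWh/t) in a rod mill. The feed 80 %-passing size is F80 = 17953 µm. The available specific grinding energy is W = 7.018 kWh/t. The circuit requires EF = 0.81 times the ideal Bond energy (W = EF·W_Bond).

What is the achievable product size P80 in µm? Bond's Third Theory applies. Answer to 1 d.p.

W = 10·Wi·(P80^(-½) − F80^(-½))
W_Bond = W / EF = 7.018 / 0.81 = 8.6642 kWh/t
⇒ 1/√P80 = W_Bond/(10·Wi) + 1/√F80
  = 8.6642/(10·7.5) + 1/√17953 = 0.115523 + 0.007463 = 0.122986
P80 = (1/0.122986)² = 8.1310² = 66.11 µm

P80 = 66.1 µm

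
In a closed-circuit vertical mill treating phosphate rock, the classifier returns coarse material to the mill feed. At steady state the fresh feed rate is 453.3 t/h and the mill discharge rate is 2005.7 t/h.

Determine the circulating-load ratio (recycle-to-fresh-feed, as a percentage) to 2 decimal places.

CL = 342.47 %

Steady state: M = F + R.
R = M − F = 2005.7 − 453.3 = 1552.4 t/h
CL = 100·R/F = 100·1552.4/453.3 = 342.47 %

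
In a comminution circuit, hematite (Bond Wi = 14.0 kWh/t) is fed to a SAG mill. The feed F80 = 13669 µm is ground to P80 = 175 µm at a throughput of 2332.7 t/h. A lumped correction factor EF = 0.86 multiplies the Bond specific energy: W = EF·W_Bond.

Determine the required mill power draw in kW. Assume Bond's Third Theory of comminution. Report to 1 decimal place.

P = 18828.6 kW

W = 10 Wi (1/√P80 − 1/√F80)  [Bond]
W = 10·14.0·(1/√175 − 1/√13669) = 10·14.0·(0.067040) = 9.3855 kWh/t
W_actual = 0.86 × 9.3855 = 8.0716 kWh/t
Power = W × throughput = 8.0716 kWh/t × 2332.7 t/h = 18828.6 kW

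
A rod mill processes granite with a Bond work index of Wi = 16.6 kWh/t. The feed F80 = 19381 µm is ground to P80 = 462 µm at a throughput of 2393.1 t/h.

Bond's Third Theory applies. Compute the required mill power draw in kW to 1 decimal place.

W = 10 Wi (1/√P80 − 1/√F80)  [Bond]
W = 10·16.6·(1/√462 − 1/√19381) = 10·16.6·(0.039341) = 6.5306 kWh/t
Mill draw = 6.5306 × 2393.1 = 15628.4 kW

P = 15628.4 kW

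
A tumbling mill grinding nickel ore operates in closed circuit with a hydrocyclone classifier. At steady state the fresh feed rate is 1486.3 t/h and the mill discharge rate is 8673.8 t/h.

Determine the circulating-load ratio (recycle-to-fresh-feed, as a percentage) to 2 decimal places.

Steady state: M = F + R.
R = M − F = 8673.8 − 1486.3 = 7187.5 t/h
CL = 100·R/F = 100·7187.5/1486.3 = 483.58 %

CL = 483.58 %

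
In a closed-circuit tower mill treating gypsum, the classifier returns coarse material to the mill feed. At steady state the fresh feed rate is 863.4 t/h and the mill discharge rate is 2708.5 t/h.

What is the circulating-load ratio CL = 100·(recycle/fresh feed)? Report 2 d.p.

CL = 213.70 %

Mill node: discharge = fresh + recycle.
R = M − F = 2708.5 − 863.4 = 1845.1 t/h
CL = 100·R/F = 100·1845.1/863.4 = 213.70 %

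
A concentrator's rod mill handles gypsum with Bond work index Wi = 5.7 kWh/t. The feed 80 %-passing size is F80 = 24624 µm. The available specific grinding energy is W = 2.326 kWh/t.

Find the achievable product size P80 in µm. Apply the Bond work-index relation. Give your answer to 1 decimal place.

W = 10 Wi (P80^-0.5 − F80^-0.5)
⇒ 1/√P80 = W/(10·Wi) + 1/√F80
  = 2.3260/(10·5.7) + 1/√24624 = 0.040807 + 0.006373 = 0.047180
P80 = (1/0.047180)² = 21.1956² = 449.25 µm

P80 = 449.3 µm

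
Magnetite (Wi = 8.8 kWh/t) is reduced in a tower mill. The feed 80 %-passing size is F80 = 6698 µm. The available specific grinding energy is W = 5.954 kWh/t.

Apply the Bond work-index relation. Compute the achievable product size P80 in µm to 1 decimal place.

Bond: W = 10·Wi·(1/√P80 − 1/√F80)
1/√P80 = 1/√F80 + W/(10·Wi)
  = 5.9540/(10·8.8) + 1/√6698 = 0.067659 + 0.012219 = 0.079878
P80 = (1/0.079878)² = 12.5191² = 156.73 µm

P80 = 156.7 µm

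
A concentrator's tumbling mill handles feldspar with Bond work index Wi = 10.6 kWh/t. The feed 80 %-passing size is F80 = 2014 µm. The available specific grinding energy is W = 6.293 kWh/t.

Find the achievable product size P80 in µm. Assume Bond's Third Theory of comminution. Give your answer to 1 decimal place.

P80 = 150.0 µm

W = 10 Wi / √P80 − 10 Wi / √F80
P80^-0.5 = F80^-0.5 + W/(10 Wi)
  = 6.2930/(10·10.6) + 1/√2014 = 0.059368 + 0.022283 = 0.081651
P80 = (1/0.081651)² = 12.2473² = 150.00 µm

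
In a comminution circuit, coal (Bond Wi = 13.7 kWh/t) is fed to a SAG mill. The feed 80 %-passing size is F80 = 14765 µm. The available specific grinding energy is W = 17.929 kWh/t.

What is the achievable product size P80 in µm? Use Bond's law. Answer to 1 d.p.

W_Bond = 10·Wi·(1/√P₈₀ − 1/√F₈₀)
⇒ 1/√P80 = W/(10 Wi) + 1/√F80
  = 17.9290/(10·13.7) + 1/√14765 = 0.130869 + 0.008230 = 0.139098
P80 = (1/0.139098)² = 7.1892² = 51.68 µm

P80 = 51.7 µm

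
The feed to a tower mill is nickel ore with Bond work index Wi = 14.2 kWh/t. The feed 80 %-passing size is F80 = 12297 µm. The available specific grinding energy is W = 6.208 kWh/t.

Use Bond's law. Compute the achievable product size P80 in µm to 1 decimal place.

P80 = 359.6 µm

W = 10 Wi (P80^-0.5 − F80^-0.5)
⇒ 1/√P80 = W/(10·Wi) + 1/√F80
  = 6.2080/(10·14.2) + 1/√12297 = 0.043718 + 0.009018 = 0.052736
P80 = (1/0.052736)² = 18.9623² = 359.57 µm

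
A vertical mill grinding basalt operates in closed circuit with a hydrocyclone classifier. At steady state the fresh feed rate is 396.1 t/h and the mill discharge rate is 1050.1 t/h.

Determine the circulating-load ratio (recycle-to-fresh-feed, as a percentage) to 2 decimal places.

CL = 165.11 %

Discharge = new feed + return, hence
R = M − F = 1050.1 − 396.1 = 654.0 t/h
CL = 100·R/F = 100·654.0/396.1 = 165.11 %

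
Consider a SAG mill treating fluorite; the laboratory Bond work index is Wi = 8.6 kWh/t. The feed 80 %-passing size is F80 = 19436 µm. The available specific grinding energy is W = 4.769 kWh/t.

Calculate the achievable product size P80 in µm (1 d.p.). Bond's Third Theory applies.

P80 = 255.0 µm

Bond: W = 10·Wi·(1/√P80 − 1/√F80)
1/√P80 = 1/√F80 + W/(10·Wi)
  = 4.7690/(10·8.6) + 1/√19436 = 0.055453 + 0.007173 = 0.062626
P80 = (1/0.062626)² = 15.9677² = 254.97 µm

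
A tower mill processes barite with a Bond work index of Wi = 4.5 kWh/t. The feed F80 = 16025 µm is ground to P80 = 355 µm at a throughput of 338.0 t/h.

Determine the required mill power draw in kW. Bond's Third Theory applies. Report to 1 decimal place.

W_Bond = 10·Wi·(1/√P₈₀ − 1/√F₈₀)
W = 10·4.5·(1/√355 − 1/√16025) = 10·4.5·(0.045175) = 2.0329 kWh/t
Power = W × throughput = 2.0329 kWh/t × 338.0 t/h = 687.1 kW

P = 687.1 kW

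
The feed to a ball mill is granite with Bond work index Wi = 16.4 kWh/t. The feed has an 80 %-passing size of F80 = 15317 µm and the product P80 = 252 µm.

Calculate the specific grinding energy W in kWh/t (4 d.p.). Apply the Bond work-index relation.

W = 10·Wi·[P80^(−½) − F80^(−½)]
1/√252 = 0.062994;  1/√15317 = 0.008080
W = 10·16.4·(0.062994 − 0.008080) = 9.0059 kWh/t

W = 9.0059 kWh/t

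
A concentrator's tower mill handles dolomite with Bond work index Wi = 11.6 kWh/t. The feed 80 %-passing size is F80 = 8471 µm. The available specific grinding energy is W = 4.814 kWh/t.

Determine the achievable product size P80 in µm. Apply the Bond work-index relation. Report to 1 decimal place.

P80 = 364.7 µm

W = 10 Wi / √P80 − 10 Wi / √F80
1/√P80 = 1/√F80 + W/(10·Wi)
  = 4.8140/(10·11.6) + 1/√8471 = 0.041500 + 0.010865 = 0.052365
P80 = (1/0.052365)² = 19.0967² = 364.68 µm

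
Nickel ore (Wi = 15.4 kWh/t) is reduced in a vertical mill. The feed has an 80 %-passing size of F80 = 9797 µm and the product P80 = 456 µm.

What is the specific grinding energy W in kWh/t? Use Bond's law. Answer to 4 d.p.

W = 10 Wi (1/√P80 − 1/√F80)  [Bond]
1/√456 = 0.046829;  1/√9797 = 0.010103
W = 10·15.4·(0.046829 − 0.010103) = 5.6558 kWh/t

W = 5.6558 kWh/t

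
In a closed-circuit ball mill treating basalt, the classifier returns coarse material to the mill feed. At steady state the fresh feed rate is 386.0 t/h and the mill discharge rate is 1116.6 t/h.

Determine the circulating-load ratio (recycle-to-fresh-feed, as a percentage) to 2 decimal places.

M = F + R at steady state, so:
R = M − F = 1116.6 − 386.0 = 730.6 t/h
CL = 100·R/F = 100·730.6/386.0 = 189.27 %

CL = 189.27 %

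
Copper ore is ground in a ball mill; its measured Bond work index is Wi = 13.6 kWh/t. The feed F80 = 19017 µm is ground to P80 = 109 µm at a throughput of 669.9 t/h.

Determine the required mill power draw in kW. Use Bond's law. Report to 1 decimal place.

Bond: W = 10·Wi·(1/√P80 − 1/√F80)
W = 10·13.6·(1/√109 − 1/√19017) = 10·13.6·(0.088531) = 12.0402 kWh/t
P_mill = W·ṁ = 12.0402·669.9 = 8065.8 kW

P = 8065.8 kW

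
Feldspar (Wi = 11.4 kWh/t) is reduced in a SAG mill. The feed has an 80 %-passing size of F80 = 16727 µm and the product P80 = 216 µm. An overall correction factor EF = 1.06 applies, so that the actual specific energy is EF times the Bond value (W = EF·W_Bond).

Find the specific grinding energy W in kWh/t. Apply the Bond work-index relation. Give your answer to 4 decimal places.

W = 10·Wi·(P80^(-½) − F80^(-½))
1/√216 = 0.068041;  1/√16727 = 0.007732
W = 10·11.4·(0.068041 − 0.007732) = 6.8753 kWh/t
Corrected W = EF·W_Bond = 1.06·6.8753 = 7.2878 kWh/t

W = 7.2878 kWh/t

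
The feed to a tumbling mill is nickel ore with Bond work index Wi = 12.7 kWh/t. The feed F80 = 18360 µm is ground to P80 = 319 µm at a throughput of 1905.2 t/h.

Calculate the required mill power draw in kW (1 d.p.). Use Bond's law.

P = 11761.5 kW

W = 10 Wi / √P80 − 10 Wi / √F80
W = 10·12.7·(1/√319 − 1/√18360) = 10·12.7·(0.048609) = 6.1734 kWh/t
Power = W × throughput = 6.1734 kWh/t × 1905.2 t/h = 11761.5 kW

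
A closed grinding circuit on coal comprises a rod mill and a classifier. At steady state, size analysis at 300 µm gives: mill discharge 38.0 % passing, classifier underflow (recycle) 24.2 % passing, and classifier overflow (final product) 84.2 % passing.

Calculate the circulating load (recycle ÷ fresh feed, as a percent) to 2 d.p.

Classifier node, passing 300 µm:
r = (o − d)/(d − u)
r = (84.2 − 38.0)/(38.0 − 24.2) = 46.2/13.8 = 3.3478
CL = 100·r = 334.78 %

CL = 334.78 %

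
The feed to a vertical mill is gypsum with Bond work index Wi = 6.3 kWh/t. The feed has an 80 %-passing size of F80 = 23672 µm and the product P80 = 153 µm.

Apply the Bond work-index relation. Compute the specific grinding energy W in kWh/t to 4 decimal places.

W = 10 Wi (P80^-0.5 − F80^-0.5)
1/√153 = 0.080845;  1/√23672 = 0.006500
W = 10·6.3·(0.080845 − 0.006500) = 4.6838 kWh/t

W = 4.6838 kWh/t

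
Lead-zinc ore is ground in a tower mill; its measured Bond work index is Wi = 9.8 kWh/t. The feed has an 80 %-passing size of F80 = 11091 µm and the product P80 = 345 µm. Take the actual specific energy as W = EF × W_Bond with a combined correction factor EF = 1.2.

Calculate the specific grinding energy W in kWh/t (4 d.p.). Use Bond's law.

W_Bond = 10·Wi·(1/√P₈₀ − 1/√F₈₀)
1/√345 = 0.053838;  1/√11091 = 0.009495
W = 10·9.8·(0.053838 − 0.009495) = 4.3456 kWh/t
Corrected W = EF·W_Bond = 1.2·4.3456 = 5.2147 kWh/t

W = 5.2147 kWh/t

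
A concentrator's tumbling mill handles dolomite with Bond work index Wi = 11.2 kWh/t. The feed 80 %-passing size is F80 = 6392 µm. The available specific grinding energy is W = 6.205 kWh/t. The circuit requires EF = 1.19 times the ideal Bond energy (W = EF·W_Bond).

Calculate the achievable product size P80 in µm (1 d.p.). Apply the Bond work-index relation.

Bond:  W = 10 Wi (1/√P − 1/√F)
W_Bond = W / EF = 6.205 / 1.19 = 5.2143 kWh/t
⇒ 1/√P80 = W_Bond/(10·Wi) + 1/√F80
  = 5.2143/(10·11.2) + 1/√6392 = 0.046556 + 0.012508 = 0.059064
P80 = (1/0.059064)² = 16.9308² = 286.65 µm

P80 = 286.7 µm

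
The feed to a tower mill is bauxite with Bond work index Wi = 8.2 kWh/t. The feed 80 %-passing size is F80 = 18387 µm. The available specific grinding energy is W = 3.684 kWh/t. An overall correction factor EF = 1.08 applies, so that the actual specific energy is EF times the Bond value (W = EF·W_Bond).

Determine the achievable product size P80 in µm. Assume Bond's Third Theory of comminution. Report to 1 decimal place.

P80 = 416.9 µm

W = 10 Wi (P80^-0.5 − F80^-0.5)
W_Bond = W / EF = 3.684 / 1.08 = 3.4111 kWh/t
P80^-0.5 = F80^-0.5 + W_Bond/(10 Wi)
  = 3.4111/(10·8.2) + 1/√18387 = 0.041599 + 0.007375 = 0.048974
P80 = (1/0.048974)² = 20.4192² = 416.94 µm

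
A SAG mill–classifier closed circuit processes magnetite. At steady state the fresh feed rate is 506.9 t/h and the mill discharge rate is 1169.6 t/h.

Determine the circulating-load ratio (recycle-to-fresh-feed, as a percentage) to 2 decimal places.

Discharge = new feed + return, hence
R = M − F = 1169.6 − 506.9 = 662.7 t/h
CL = 100·R/F = 100·662.7/506.9 = 130.74 %

CL = 130.74 %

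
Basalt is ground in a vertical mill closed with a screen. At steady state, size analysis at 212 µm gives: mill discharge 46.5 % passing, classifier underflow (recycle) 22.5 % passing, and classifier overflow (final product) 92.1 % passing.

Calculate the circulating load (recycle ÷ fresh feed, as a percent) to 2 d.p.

CL = 190.00 %

Let r = R/F. Size balance at 212 µm:
r = (o − d)/(d − u)
r = (92.1 − 46.5)/(46.5 − 22.5) = 45.6/24.0 = 1.9000
CL = 100·r = 190.00 %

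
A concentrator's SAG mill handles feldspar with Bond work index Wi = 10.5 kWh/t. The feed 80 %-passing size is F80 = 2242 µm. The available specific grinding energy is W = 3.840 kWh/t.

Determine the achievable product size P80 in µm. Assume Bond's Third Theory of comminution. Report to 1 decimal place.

Bond:  W = 10 Wi (1/√P − 1/√F)
1/√P80 = 1/√F80 + W/(10·Wi)
  = 3.8400/(10·10.5) + 1/√2242 = 0.036571 + 0.021119 = 0.057691
P80 = (1/0.057691)² = 17.3338² = 300.46 µm

P80 = 300.5 µm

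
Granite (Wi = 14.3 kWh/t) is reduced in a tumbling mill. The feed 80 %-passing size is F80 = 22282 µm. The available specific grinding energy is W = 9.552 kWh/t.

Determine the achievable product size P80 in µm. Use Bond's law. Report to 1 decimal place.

P80 = 185.1 µm

W = 10·Wi·(P80^(-½) − F80^(-½))
⇒ 1/√P80 = W/(10 Wi) + 1/√F80
  = 9.5520/(10·14.3) + 1/√22282 = 0.066797 + 0.006699 = 0.073496
P80 = (1/0.073496)² = 13.6061² = 185.13 µm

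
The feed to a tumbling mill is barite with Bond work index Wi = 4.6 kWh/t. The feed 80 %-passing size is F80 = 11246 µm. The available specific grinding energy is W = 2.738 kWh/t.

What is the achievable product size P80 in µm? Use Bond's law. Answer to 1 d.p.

P80 = 210.3 µm

W = 10 Wi / √P80 − 10 Wi / √F80
P80^-0.5 = F80^-0.5 + W/(10 Wi)
  = 2.7380/(10·4.6) + 1/√11246 = 0.059522 + 0.009430 = 0.068952
P80 = (1/0.068952)² = 14.5029² = 210.34 µm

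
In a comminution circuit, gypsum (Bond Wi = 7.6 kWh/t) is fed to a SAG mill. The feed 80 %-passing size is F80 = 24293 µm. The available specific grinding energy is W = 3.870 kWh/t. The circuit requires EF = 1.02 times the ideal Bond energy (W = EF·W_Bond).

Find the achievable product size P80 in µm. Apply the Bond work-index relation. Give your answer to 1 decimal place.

Bond: W = 10·Wi·(1/√P80 − 1/√F80)
W_Bond = W / EF = 3.870 / 1.02 = 3.7941 kWh/t
P80^(−½) = W_Bond/(10 Wi) + F80^(−½)
  = 3.7941/(10·7.6) + 1/√24293 = 0.049923 + 0.006416 = 0.056339
P80 = (1/0.056339)² = 17.7498² = 315.06 µm

P80 = 315.1 µm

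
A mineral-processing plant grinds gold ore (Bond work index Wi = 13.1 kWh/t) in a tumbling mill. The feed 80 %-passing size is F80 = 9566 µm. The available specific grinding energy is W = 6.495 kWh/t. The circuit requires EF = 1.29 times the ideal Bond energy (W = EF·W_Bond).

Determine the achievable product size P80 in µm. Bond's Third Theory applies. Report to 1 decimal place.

P80 = 422.4 µm

W = 10 Wi / √P80 − 10 Wi / √F80
W_Bond = W / EF = 6.495 / 1.29 = 5.0349 kWh/t
P80^-0.5 = F80^-0.5 + W_Bond/(10 Wi)
  = 5.0349/(10·13.1) + 1/√9566 = 0.038434 + 0.010224 = 0.048659
P80 = (1/0.048659)² = 20.5514² = 422.36 µm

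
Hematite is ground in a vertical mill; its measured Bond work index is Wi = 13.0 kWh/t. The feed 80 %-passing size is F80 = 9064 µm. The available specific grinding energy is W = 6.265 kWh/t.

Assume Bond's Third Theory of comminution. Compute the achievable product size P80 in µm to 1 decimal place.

Bond:  W = 10 Wi (1/√P − 1/√F)
P80^(−½) = W/(10 Wi) + F80^(−½)
  = 6.2650/(10·13.0) + 1/√9064 = 0.048192 + 0.010504 = 0.058696
P80 = (1/0.058696)² = 17.0369² = 290.26 µm

P80 = 290.3 µm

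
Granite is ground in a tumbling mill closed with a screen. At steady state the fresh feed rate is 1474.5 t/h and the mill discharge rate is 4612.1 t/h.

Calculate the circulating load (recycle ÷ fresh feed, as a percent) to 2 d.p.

CL = 212.79 %

Mill node: discharge = fresh + recycle.
R = M − F = 4612.1 − 1474.5 = 3137.6 t/h
CL = 100·R/F = 100·3137.6/1474.5 = 212.79 %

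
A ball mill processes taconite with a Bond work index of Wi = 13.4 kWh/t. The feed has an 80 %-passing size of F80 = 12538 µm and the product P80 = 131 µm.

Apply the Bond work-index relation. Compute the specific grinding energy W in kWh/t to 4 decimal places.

W = 10 Wi / √P80 − 10 Wi / √F80
1/√131 = 0.087370;  1/√12538 = 0.008931
W = 10·13.4·(0.087370 − 0.008931) = 10.5109 kWh/t

W = 10.5109 kWh/t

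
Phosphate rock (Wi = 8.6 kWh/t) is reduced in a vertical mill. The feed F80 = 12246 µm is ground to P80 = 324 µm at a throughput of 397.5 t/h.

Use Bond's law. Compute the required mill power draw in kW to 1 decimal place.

W = 10 Wi / √P80 − 10 Wi / √F80
W = 10·8.6·(1/√324 − 1/√12246) = 10·8.6·(0.046519) = 4.0006 kWh/t
P = W·T = 4.0006·397.5 = 1590.3 kW

P = 1590.3 kW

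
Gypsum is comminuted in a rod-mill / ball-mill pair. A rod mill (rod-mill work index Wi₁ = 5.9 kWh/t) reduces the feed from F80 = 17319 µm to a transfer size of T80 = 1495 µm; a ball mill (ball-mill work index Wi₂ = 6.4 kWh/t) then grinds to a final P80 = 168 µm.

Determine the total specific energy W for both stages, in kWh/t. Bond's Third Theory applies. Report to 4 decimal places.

W = 10·Wi·(P80^(-½) − F80^(-½))
Stage 1 (17319→1495 µm, Wi₁=5.9): W₁ = 10·5.9·(0.025863 − 0.007599) = 1.0776 kWh/t
Stage 2 (1495→168 µm, Wi₂=6.4): W₂ = 10·6.4·(0.077152 − 0.025863) = 3.2825 kWh/t
W = W₁ + W₂ = 1.0776 + 3.2825 = 4.3601 kWh/t

W = 4.3601 kWh/t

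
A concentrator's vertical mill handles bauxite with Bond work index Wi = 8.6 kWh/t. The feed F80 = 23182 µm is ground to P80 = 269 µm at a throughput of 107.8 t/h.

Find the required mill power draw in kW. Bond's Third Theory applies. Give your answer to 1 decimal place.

P = 504.4 kW

W = 10 Wi (1/√P80 − 1/√F80)  [Bond]
W = 10·8.6·(1/√269 − 1/√23182) = 10·8.6·(0.054403) = 4.6787 kWh/t
P = W·T = 4.6787·107.8 = 504.4 kW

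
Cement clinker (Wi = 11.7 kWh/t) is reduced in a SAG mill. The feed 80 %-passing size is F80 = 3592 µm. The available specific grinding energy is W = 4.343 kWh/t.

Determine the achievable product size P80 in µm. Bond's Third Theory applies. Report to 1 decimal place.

P80 = 345.4 µm

W = 10 Wi (P80^-0.5 − F80^-0.5)
⇒ 1/√P80 = W/(10·Wi) + 1/√F80
  = 4.3430/(10·11.7) + 1/√3592 = 0.037120 + 0.016685 = 0.053805
P80 = (1/0.053805)² = 18.5857² = 345.43 µm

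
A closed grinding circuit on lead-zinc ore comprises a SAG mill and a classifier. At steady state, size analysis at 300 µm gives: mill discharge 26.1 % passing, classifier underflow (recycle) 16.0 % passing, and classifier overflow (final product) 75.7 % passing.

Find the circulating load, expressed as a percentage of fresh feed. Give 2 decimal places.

Two-product formula at 300 µm:
(1+r)d = ru + o → r = (o−d)/(d−u)
r = (75.7 − 26.1)/(26.1 − 16.0) = 49.6/10.1 = 4.9109
CL = 100·r = 491.09 %

CL = 491.09 %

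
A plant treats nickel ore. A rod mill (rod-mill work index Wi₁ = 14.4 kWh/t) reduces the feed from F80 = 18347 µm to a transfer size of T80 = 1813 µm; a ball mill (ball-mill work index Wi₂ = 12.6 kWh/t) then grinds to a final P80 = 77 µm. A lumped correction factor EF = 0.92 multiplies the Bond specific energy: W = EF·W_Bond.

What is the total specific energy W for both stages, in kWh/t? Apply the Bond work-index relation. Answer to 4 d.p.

W = 12.6212 kWh/t

W = 10 Wi (1/√P80 − 1/√F80)  [Bond]
Stage 1 (18347→1813 µm, Wi₁=14.4): W₁ = 10·14.4·(0.023486 − 0.007383) = 2.3188 kWh/t
Stage 2 (1813→77 µm, Wi₂=12.6): W₂ = 10·12.6·(0.113961 − 0.023486) = 11.3999 kWh/t
W = W₁ + W₂ = 2.3188 + 11.3999 = 13.7187 kWh/t
With EF = 0.92: W = 13.7187·0.92 = 12.6212 kWh/t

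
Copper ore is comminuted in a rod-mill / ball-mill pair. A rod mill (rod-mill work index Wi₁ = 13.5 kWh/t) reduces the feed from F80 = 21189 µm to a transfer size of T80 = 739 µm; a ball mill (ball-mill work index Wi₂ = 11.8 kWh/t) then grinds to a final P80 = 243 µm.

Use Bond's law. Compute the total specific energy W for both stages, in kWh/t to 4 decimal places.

Bond:  W = 10 Wi (1/√P − 1/√F)
Stage 1 (21189→739 µm, Wi₁=13.5): W₁ = 10·13.5·(0.036786 − 0.006870) = 4.0386 kWh/t
Stage 2 (739→243 µm, Wi₂=11.8): W₂ = 10·11.8·(0.064150 − 0.036786) = 3.2290 kWh/t
W = W₁ + W₂ = 4.0386 + 3.2290 = 7.2676 kWh/t

W = 7.2676 kWh/t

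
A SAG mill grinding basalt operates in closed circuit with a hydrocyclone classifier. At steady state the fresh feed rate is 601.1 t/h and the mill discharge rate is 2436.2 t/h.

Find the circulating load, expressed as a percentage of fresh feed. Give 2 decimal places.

CL = 305.29 %

Steady state: M = F + R.
R = M − F = 2436.2 − 601.1 = 1835.1 t/h
CL = 100·R/F = 100·1835.1/601.1 = 305.29 %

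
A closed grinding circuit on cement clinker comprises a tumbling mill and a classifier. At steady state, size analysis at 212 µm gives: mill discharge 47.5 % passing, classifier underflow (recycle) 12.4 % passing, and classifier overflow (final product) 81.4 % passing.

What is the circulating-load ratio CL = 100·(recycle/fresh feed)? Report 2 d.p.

CL = 96.58 %

Classifier node, passing 212 µm:
(1+r)·d = r·u + o ⇒ r = (o−d)/(d−u)
r = (81.4 − 47.5)/(47.5 − 12.4) = 33.9/35.1 = 0.9658
CL = 100·r = 96.58 %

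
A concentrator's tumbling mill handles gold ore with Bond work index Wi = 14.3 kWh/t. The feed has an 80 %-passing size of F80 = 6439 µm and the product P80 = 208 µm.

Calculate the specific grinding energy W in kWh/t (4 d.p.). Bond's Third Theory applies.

W = 10 Wi (P80^-0.5 − F80^-0.5)
1/√208 = 0.069338;  1/√6439 = 0.012462
W = 10·14.3·(0.069338 − 0.012462) = 8.1332 kWh/t

W = 8.1332 kWh/t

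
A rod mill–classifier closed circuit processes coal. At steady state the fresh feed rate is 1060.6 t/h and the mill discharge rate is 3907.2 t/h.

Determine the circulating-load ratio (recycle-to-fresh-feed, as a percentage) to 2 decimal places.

Discharge = new feed + return, hence
R = M − F = 3907.2 − 1060.6 = 2846.6 t/h
CL = 100·R/F = 100·2846.6/1060.6 = 268.40 %

CL = 268.40 %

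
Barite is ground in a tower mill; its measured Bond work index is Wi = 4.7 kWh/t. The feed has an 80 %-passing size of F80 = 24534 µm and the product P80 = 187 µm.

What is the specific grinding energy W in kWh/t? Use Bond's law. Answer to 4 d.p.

W = 3.1369 kWh/t

Bond:  W = 10 Wi (1/√P − 1/√F)
1/√187 = 0.073127;  1/√24534 = 0.006384
W = 10·4.7·(0.073127 − 0.006384) = 3.1369 kWh/t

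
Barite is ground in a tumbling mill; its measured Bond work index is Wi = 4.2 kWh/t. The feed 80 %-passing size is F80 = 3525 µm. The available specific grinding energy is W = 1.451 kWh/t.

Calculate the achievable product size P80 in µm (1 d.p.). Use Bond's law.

Bond: W = 10·Wi·(1/√P80 − 1/√F80)
⇒ 1/√P80 = W/(10 Wi) + 1/√F80
  = 1.4510/(10·4.2) + 1/√3525 = 0.034548 + 0.016843 = 0.051391
P80 = (1/0.051391)² = 19.4588² = 378.64 µm

P80 = 378.6 µm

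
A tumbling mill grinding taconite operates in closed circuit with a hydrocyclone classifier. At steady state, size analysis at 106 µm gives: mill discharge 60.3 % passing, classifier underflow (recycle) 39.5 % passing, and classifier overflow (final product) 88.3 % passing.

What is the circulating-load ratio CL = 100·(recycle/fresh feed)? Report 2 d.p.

Two-product formula at 106 µm:
d + r·d = r·u + o → r(d−u) = o−d
r = (88.3 − 60.3)/(60.3 − 39.5) = 28.0/20.8 = 1.3462
CL = 100·r = 134.62 %

CL = 134.62 %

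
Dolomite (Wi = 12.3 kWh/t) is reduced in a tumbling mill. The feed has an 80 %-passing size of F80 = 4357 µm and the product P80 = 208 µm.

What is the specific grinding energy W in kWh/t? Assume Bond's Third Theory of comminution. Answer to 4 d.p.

W = 6.6651 kWh/t

W = 10·Wi·[P80^(−½) − F80^(−½)]
1/√208 = 0.069338;  1/√4357 = 0.015150
W = 10·12.3·(0.069338 − 0.015150) = 6.6651 kWh/t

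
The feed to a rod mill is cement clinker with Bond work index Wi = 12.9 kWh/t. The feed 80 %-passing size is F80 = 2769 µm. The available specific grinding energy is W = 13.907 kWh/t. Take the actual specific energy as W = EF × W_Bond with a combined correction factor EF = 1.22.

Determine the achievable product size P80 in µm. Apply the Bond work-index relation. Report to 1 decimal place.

P80 = 86.7 µm

W = 10·Wi·[P80^(−½) − F80^(−½)]
W_Bond = W / EF = 13.907 / 1.22 = 11.3992 kWh/t
⇒ 1/√P80 = W_Bond/(10 Wi) + 1/√F80
  = 11.3992/(10·12.9) + 1/√2769 = 0.088366 + 0.019004 = 0.107369
P80 = (1/0.107369)² = 9.3136² = 86.74 µm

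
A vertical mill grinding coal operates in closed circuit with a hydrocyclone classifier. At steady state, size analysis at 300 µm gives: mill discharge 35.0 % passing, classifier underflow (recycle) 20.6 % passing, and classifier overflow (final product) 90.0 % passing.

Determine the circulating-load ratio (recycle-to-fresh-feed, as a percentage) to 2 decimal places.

CL = 381.94 %

Two-product formula at 300 µm:
Fd + Rd = Ru + Fo ⇒ R/F = (o−d)/(d−u)
r = (90.0 − 35.0)/(35.0 − 20.6) = 55.0/14.4 = 3.8194
CL = 100·r = 381.94 %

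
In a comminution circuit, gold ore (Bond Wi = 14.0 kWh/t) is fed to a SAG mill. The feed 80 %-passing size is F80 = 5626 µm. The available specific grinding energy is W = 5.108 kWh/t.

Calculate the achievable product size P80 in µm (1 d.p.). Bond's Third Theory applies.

P80 = 402.9 µm

W = 10 Wi / √P80 − 10 Wi / √F80
P80^(−½) = W/(10 Wi) + F80^(−½)
  = 5.1080/(10·14.0) + 1/√5626 = 0.036486 + 0.013332 = 0.049818
P80 = (1/0.049818)² = 20.0731² = 402.93 µm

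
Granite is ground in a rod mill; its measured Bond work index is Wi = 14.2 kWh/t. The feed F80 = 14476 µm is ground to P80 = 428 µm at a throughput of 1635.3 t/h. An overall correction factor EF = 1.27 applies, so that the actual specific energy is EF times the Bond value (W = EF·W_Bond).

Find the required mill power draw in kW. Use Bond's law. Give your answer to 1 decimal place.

Bond: W = 10·Wi·(1/√P80 − 1/√F80)
W = 10·14.2·(1/√428 − 1/√14476) = 10·14.2·(0.040025) = 5.6836 kWh/t
Apply correction: 5.6836 × 1.27 = 7.2182 kWh/t
P = W·T = 7.2182·1635.3 = 11803.9 kW

P = 11803.9 kW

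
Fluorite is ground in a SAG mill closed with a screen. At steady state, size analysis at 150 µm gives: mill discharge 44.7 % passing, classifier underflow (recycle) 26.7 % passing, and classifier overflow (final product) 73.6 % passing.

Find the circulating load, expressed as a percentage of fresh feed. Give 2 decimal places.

CL = 160.56 %

Balance %-passing 150 µm (r = R/F):
r = (o − d)/(d − u)
r = (73.6 − 44.7)/(44.7 − 26.7) = 28.9/18.0 = 1.6056
CL = 100·r = 160.56 %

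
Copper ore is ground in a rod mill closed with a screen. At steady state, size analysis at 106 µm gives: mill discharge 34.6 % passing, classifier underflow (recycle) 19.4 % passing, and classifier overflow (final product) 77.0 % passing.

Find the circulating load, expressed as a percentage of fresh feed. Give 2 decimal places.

Two-product formula at 106 µm:
Fd + Rd = Ru + Fo ⇒ R/F = (o−d)/(d−u)
r = (77.0 − 34.6)/(34.6 − 19.4) = 42.4/15.2 = 2.7895
CL = 100·r = 278.95 %

CL = 278.95 %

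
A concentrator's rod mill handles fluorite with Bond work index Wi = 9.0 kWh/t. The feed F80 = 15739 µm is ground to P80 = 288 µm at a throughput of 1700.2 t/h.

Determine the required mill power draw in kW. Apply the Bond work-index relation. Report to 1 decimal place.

W = 10·Wi·[P80^(−½) − F80^(−½)]
W = 10·9.0·(1/√288 − 1/√15739) = 10·9.0·(0.050955) = 4.5859 kWh/t
Power = W × throughput = 4.5859 kWh/t × 1700.2 t/h = 7797.0 kW

P = 7797.0 kW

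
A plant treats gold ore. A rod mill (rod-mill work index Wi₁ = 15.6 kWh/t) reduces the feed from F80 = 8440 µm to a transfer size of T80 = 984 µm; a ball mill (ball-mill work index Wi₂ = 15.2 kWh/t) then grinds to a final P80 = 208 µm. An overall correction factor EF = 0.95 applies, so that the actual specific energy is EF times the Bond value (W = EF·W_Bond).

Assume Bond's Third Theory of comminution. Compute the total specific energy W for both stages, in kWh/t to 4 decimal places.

W = 10 Wi (1/√P80 − 1/√F80)  [Bond]
Stage 1 (8440→984 µm, Wi₁=15.6): W₁ = 10·15.6·(0.031879 − 0.010885) = 3.2750 kWh/t
Stage 2 (984→208 µm, Wi₂=15.2): W₂ = 10·15.2·(0.069338 − 0.031879) = 5.6937 kWh/t
W = W₁ + W₂ = 3.2750 + 5.6937 = 8.9688 kWh/t
Corrected W = EF·W_Bond = 0.95·8.9688 = 8.5203 kWh/t

W = 8.5203 kWh/t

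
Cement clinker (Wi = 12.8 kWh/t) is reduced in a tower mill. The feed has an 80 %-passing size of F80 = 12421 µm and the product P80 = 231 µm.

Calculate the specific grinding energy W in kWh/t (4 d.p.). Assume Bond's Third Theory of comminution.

Bond:  W = 10 Wi (1/√P − 1/√F)
1/√231 = 0.065795;  1/√12421 = 0.008973
W = 10·12.8·(0.065795 − 0.008973) = 7.2733 kWh/t

W = 7.2733 kWh/t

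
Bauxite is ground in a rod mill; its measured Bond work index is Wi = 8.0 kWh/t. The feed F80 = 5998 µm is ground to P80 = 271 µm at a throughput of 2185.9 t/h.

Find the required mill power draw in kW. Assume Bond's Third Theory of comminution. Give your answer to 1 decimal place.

Bond: W = 10·Wi·(1/√P80 − 1/√F80)
W = 10·8.0·(1/√271 − 1/√5998) = 10·8.0·(0.047834) = 3.8267 kWh/t
P_mill = W·ṁ = 3.8267·2185.9 = 8364.8 kW

P = 8364.8 kW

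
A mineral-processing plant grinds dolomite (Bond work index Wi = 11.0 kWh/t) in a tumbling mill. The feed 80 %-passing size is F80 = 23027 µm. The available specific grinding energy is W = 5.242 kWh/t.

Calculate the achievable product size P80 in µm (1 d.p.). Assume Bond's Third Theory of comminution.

P80 = 339.9 µm

W_Bond = 10·Wi·(1/√P₈₀ − 1/√F₈₀)
P80^(−½) = W/(10 Wi) + F80^(−½)
  = 5.2420/(10·11.0) + 1/√23027 = 0.047655 + 0.006590 = 0.054244
P80 = (1/0.054244)² = 18.4351² = 339.85 µm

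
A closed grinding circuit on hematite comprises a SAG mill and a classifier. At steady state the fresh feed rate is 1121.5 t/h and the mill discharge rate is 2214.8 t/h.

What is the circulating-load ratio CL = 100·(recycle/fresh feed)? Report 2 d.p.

Discharge = new feed + return, hence
R = M − F = 2214.8 − 1121.5 = 1093.3 t/h
CL = 100·R/F = 100·1093.3/1121.5 = 97.49 %

CL = 97.49 %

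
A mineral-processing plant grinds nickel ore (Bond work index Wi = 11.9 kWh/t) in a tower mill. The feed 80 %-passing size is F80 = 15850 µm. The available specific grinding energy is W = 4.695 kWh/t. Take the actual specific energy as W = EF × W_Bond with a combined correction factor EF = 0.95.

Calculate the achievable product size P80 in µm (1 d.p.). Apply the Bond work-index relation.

W = 10·Wi·(P80^(-½) − F80^(-½))
W_Bond = W / EF = 4.695 / 0.95 = 4.9421 kWh/t
⇒ 1/√P80 = W_Bond/(10 Wi) + 1/√F80
  = 4.9421/(10·11.9) + 1/√15850 = 0.041530 + 0.007943 = 0.049473
P80 = (1/0.049473)² = 20.2129² = 408.56 µm

P80 = 408.6 µm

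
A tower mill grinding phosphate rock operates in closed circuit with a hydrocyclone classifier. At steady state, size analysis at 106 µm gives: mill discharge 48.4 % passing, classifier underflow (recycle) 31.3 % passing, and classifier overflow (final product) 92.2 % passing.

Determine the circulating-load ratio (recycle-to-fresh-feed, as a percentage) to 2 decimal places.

CL = 256.14 %

Mass balance on the −106 µm fraction:
Fd + Rd = Ru + Fo ⇒ R/F = (o−d)/(d−u)
r = (92.2 − 48.4)/(48.4 − 31.3) = 43.8/17.1 = 2.5614
CL = 100·r = 256.14 %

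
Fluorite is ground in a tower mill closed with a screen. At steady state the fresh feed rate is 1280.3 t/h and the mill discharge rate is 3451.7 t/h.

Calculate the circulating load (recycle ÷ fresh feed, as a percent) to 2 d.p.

CL = 169.60 %

Steady state: M = F + R.
R = M − F = 3451.7 − 1280.3 = 2171.4 t/h
CL = 100·R/F = 100·2171.4/1280.3 = 169.60 %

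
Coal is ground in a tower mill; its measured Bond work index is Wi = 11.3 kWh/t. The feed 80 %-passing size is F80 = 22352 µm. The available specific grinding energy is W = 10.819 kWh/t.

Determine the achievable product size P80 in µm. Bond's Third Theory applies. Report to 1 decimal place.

W = 10·Wi·[P80^(−½) − F80^(−½)]
P80^(−½) = W/(10 Wi) + F80^(−½)
  = 10.8190/(10·11.3) + 1/√22352 = 0.095743 + 0.006689 = 0.102432
P80 = (1/0.102432)² = 9.7626² = 95.31 µm

P80 = 95.3 µm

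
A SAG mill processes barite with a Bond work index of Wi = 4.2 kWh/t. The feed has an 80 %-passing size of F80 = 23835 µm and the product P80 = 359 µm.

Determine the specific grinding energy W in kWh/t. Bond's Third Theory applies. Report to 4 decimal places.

W = 1.9446 kWh/t

W = 10·Wi·[P80^(−½) − F80^(−½)]
1/√359 = 0.052778;  1/√23835 = 0.006477
W = 10·4.2·(0.052778 − 0.006477) = 1.9446 kWh/t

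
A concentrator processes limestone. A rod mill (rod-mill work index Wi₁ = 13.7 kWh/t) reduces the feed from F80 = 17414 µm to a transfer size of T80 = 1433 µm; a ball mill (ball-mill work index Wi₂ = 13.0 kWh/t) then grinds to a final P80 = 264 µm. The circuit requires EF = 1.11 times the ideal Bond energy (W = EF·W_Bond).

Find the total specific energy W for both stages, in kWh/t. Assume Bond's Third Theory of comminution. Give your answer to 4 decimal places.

Bond: W = 10·Wi·(1/√P80 − 1/√F80)
Stage 1 (17414→1433 µm, Wi₁=13.7): W₁ = 10·13.7·(0.026417 − 0.007578) = 2.5809 kWh/t
Stage 2 (1433→264 µm, Wi₂=13.0): W₂ = 10·13.0·(0.061546 − 0.026417) = 4.5668 kWh/t
W = W₁ + W₂ = 2.5809 + 4.5668 = 7.1477 kWh/t
Apply correction: 7.1477 × 1.11 = 7.9339 kWh/t

W = 7.9339 kWh/t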